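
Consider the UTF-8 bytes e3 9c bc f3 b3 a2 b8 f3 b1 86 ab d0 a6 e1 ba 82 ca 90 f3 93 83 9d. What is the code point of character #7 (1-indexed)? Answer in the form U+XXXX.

U+D30DD

Offset 0: leading byte 0xE3 = 11100011 → 3-byte char #1 = E3 9C BC.
Offset 3: leading byte 0xF3 = 11110011 → 4-byte char #2 = F3 B3 A2 B8.
Offset 7: leading byte 0xF3 = 11110011 → 4-byte char #3 = F3 B1 86 AB.
Offset 11: leading byte 0xD0 = 11010000 → 2-byte char #4 = D0 A6.
Offset 13: leading byte 0xE1 = 11100001 → 3-byte char #5 = E1 BA 82.
Offset 16: leading byte 0xCA = 11001010 → 2-byte char #6 = CA 90.
Offset 18: leading byte 0xF3 = 11110011 → 4-byte char #7 = F3 93 83 9D.
Leading byte 0xF3 = 11110011 matches 11110xxx → 4-byte sequence.
Byte 1: 0xF3 = 11110011, payload 011 (3 bits).
Byte 2: 0x93 = 10010011 (10xxxxxx ✓), payload 010011.
Byte 3: 0x83 = 10000011 (10xxxxxx ✓), payload 000011.
Byte 4: 0x9D = 10011101 (10xxxxxx ✓), payload 011101.
Concatenate: 011010011000011011101 = 0xD30DD (21 bits → U+D30DD).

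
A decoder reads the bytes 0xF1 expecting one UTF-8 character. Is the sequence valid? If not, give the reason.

invalid (sequence truncated)

Leading byte 0xF1 = 11110001 → 4-byte form, but only 1 byte is present.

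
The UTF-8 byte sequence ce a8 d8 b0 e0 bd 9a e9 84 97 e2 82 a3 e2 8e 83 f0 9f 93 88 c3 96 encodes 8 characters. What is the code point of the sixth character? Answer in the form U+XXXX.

Offset 0: leading byte 0xCE = 11001110 → 2-byte char #1 = CE A8.
Offset 2: leading byte 0xD8 = 11011000 → 2-byte char #2 = D8 B0.
Offset 4: leading byte 0xE0 = 11100000 → 3-byte char #3 = E0 BD 9A.
Offset 7: leading byte 0xE9 = 11101001 → 3-byte char #4 = E9 84 97.
Offset 10: leading byte 0xE2 = 11100010 → 3-byte char #5 = E2 82 A3.
Offset 13: leading byte 0xE2 = 11100010 → 3-byte char #6 = E2 8E 83.
Leading byte 0xE2 = 11100010 matches 1110xxxx → 3-byte sequence.
Byte 1: 0xE2 = 11100010, payload 0010 (4 bits).
Byte 2: 0x8E = 10001110 (10xxxxxx ✓), payload 001110.
Byte 3: 0x83 = 10000011 (10xxxxxx ✓), payload 000011.
Concatenate: 0010001110000011 = 0x2383 (16 bits → U+2383).

U+2383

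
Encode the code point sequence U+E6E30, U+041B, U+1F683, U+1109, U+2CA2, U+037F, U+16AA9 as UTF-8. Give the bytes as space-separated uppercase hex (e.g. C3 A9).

F3 A6 B8 B0 D0 9B F0 9F 9A 83 E1 84 89 E2 B2 A2 CD BF F0 96 AA A9

U+E6E30: 4-byte form → F3 A6 B8 B0.
U+041B: 2-byte form → D0 9B.
U+1F683: 4-byte form → F0 9F 9A 83.
U+1109: 3-byte form → E1 84 89.
U+2CA2: 3-byte form → E2 B2 A2.
U+037F: 2-byte form → CD BF.
U+16AA9: 4-byte form → F0 96 AA A9.
Concatenated (22 bytes): F3 A6 B8 B0 D0 9B F0 9F 9A 83 E1 84 89 E2 B2 A2 CD BF F0 96 AA A9.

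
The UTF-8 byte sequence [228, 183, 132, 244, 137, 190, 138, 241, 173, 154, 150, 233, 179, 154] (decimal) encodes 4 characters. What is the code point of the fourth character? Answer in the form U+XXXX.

Offset 0: leading byte 0xE4 = 11100100 → 3-byte char #1 = E4 B7 84.
Offset 3: leading byte 0xF4 = 11110100 → 4-byte char #2 = F4 89 BE 8A.
Offset 7: leading byte 0xF1 = 11110001 → 4-byte char #3 = F1 AD 9A 96.
Offset 11: leading byte 0xE9 = 11101001 → 3-byte char #4 = E9 B3 9A.
Leading byte 0xE9 = 11101001 matches 1110xxxx → 3-byte sequence.
Byte 1: 0xE9 = 11101001, payload 1001 (4 bits).
Byte 2: 0xB3 = 10110011 (10xxxxxx ✓), payload 110011.
Byte 3: 0x9A = 10011010 (10xxxxxx ✓), payload 011010.
Concatenate: 1001110011011010 = 0x9CDA (16 bits → U+9CDA).

U+9CDA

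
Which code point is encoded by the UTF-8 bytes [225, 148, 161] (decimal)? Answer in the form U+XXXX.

U+1521

Leading byte 0xE1 = 11100001 matches 1110xxxx → 3-byte sequence.
Byte 1: 0xE1 = 11100001, payload 0001 (4 bits).
Byte 2: 0x94 = 10010100 (10xxxxxx ✓), payload 010100.
Byte 3: 0xA1 = 10100001 (10xxxxxx ✓), payload 100001.
Concatenate: 0001010100100001 = 0x1521 (16 bits → U+1521).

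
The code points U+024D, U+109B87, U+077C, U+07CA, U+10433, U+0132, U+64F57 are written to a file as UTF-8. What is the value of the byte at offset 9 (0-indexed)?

U+024D → 2-byte form C9 8D at offsets 0–1.
U+109B87 → 4-byte form F4 89 AE 87 at offsets 2–5.
U+077C → 2-byte form DD BC at offsets 6–7.
U+07CA → 2-byte form DF 8A at offsets 8–9.
Offset 9 falls in char 4's range; it's byte 2 of DF 8A = 0x8A.

0x8A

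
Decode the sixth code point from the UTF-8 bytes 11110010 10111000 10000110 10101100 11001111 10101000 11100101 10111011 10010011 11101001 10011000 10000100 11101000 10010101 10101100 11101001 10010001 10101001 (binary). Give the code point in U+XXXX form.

Offset 0: leading byte 0xF2 = 11110010 → 4-byte char #1 = F2 B8 86 AC.
Offset 4: leading byte 0xCF = 11001111 → 2-byte char #2 = CF A8.
Offset 6: leading byte 0xE5 = 11100101 → 3-byte char #3 = E5 BB 93.
Offset 9: leading byte 0xE9 = 11101001 → 3-byte char #4 = E9 98 84.
Offset 12: leading byte 0xE8 = 11101000 → 3-byte char #5 = E8 95 AC.
Offset 15: leading byte 0xE9 = 11101001 → 3-byte char #6 = E9 91 A9.
Leading byte 0xE9 = 11101001 matches 1110xxxx → 3-byte sequence.
Byte 1: 0xE9 = 11101001, payload 1001 (4 bits).
Byte 2: 0x91 = 10010001 (10xxxxxx ✓), payload 010001.
Byte 3: 0xA9 = 10101001 (10xxxxxx ✓), payload 101001.
Concatenate: 1001010001101001 = 0x9469 (16 bits → U+9469).

U+9469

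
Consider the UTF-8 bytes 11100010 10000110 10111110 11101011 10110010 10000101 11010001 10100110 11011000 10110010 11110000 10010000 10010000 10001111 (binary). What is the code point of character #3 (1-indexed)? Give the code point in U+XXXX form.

U+0466

Offset 0: leading byte 0xE2 = 11100010 → 3-byte char #1 = E2 86 BE.
Offset 3: leading byte 0xEB = 11101011 → 3-byte char #2 = EB B2 85.
Offset 6: leading byte 0xD1 = 11010001 → 2-byte char #3 = D1 A6.
Leading byte 0xD1 = 11010001 matches 110xxxxx → 2-byte sequence.
Byte 1: 0xD1 = 11010001, payload 10001 (5 bits).
Byte 2: 0xA6 = 10100110 (10xxxxxx ✓), payload 100110.
Concatenate: 10001100110 = 0x466 (11 bits → U+0466).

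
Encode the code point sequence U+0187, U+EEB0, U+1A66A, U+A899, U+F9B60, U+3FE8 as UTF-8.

U+0187: 2-byte form → C6 87.
U+EEB0: 3-byte form → EE BA B0.
U+1A66A: 4-byte form → F0 9A 99 AA.
U+A899: 3-byte form → EA A2 99.
U+F9B60: 4-byte form → F3 B9 AD A0.
U+3FE8: 3-byte form → E3 BF A8.
Concatenated (19 bytes): C6 87 EE BA B0 F0 9A 99 AA EA A2 99 F3 B9 AD A0 E3 BF A8.

C6 87 EE BA B0 F0 9A 99 AA EA A2 99 F3 B9 AD A0 E3 BF A8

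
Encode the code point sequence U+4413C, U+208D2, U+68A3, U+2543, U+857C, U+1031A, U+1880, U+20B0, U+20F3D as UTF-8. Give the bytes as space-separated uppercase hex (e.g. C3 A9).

U+4413C: 4-byte form → F1 84 84 BC.
U+208D2: 4-byte form → F0 A0 A3 92.
U+68A3: 3-byte form → E6 A2 A3.
U+2543: 3-byte form → E2 95 83.
U+857C: 3-byte form → E8 95 BC.
U+1031A: 4-byte form → F0 90 8C 9A.
U+1880: 3-byte form → E1 A2 80.
U+20B0: 3-byte form → E2 82 B0.
U+20F3D: 4-byte form → F0 A0 BC BD.
Concatenated (31 bytes): F1 84 84 BC F0 A0 A3 92 E6 A2 A3 E2 95 83 E8 95 BC F0 90 8C 9A E1 A2 80 E2 82 B0 F0 A0 BC BD.

F1 84 84 BC F0 A0 A3 92 E6 A2 A3 E2 95 83 E8 95 BC F0 90 8C 9A E1 A2 80 E2 82 B0 F0 A0 BC BD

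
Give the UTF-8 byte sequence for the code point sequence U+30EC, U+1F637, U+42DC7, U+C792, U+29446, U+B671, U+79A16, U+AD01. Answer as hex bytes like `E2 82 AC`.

E3 83 AC F0 9F 98 B7 F1 82 B7 87 EC 9E 92 F0 A9 91 86 EB 99 B1 F1 B9 A8 96 EA B4 81

U+30EC: 3-byte form → E3 83 AC.
U+1F637: 4-byte form → F0 9F 98 B7.
U+42DC7: 4-byte form → F1 82 B7 87.
U+C792: 3-byte form → EC 9E 92.
U+29446: 4-byte form → F0 A9 91 86.
U+B671: 3-byte form → EB 99 B1.
U+79A16: 4-byte form → F1 B9 A8 96.
U+AD01: 3-byte form → EA B4 81.
Concatenated (28 bytes): E3 83 AC F0 9F 98 B7 F1 82 B7 87 EC 9E 92 F0 A9 91 86 EB 99 B1 F1 B9 A8 96 EA B4 81.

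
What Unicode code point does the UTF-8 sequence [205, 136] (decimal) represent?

Leading byte 0xCD = 11001101 matches 110xxxxx → 2-byte sequence.
Byte 1: 0xCD = 11001101, payload 01101 (5 bits).
Byte 2: 0x88 = 10001000 (10xxxxxx ✓), payload 001000.
Concatenate: 01101001000 = 0x348 (11 bits → U+0348).

U+0348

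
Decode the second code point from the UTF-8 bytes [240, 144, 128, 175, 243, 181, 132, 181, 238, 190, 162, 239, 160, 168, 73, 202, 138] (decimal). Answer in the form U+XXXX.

Offset 0: leading byte 0xF0 = 11110000 → 4-byte char #1 = F0 90 80 AF.
Offset 4: leading byte 0xF3 = 11110011 → 4-byte char #2 = F3 B5 84 B5.
Leading byte 0xF3 = 11110011 matches 11110xxx → 4-byte sequence.
Byte 1: 0xF3 = 11110011, payload 011 (3 bits).
Byte 2: 0xB5 = 10110101 (10xxxxxx ✓), payload 110101.
Byte 3: 0x84 = 10000100 (10xxxxxx ✓), payload 000100.
Byte 4: 0xB5 = 10110101 (10xxxxxx ✓), payload 110101.
Concatenate: 011110101000100110101 = 0xF5135 (21 bits → U+F5135).

U+F5135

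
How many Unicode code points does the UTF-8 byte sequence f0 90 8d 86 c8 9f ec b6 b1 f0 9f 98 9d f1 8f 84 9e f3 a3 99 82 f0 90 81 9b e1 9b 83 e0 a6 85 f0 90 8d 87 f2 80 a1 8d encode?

Byte at offset 0: 0xF0 = 11110000 → 4-byte char (#1). Advance 4.
Byte at offset 4: 0xC8 = 11001000 → 2-byte char (#2). Advance 2.
Byte at offset 6: 0xEC = 11101100 → 3-byte char (#3). Advance 3.
Byte at offset 9: 0xF0 = 11110000 → 4-byte char (#4). Advance 4.
Byte at offset 13: 0xF1 = 11110001 → 4-byte char (#5). Advance 4.
Byte at offset 17: 0xF3 = 11110011 → 4-byte char (#6). Advance 4.
Byte at offset 21: 0xF0 = 11110000 → 4-byte char (#7). Advance 4.
Byte at offset 25: 0xE1 = 11100001 → 3-byte char (#8). Advance 3.
Byte at offset 28: 0xE0 = 11100000 → 3-byte char (#9). Advance 3.
Byte at offset 31: 0xF0 = 11110000 → 4-byte char (#10). Advance 4.
Byte at offset 35: 0xF2 = 11110010 → 4-byte char (#11). Advance 4.
Reached end at offset 39 after 11 code points.

11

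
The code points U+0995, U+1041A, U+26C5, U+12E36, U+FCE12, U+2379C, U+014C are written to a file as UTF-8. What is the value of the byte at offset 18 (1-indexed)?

0x92

1-indexed offset 18 is 0-indexed offset 17.
U+0995 → 3-byte form E0 A6 95 at offsets 0–2.
U+1041A → 4-byte form F0 90 90 9A at offsets 3–6.
U+26C5 → 3-byte form E2 9B 85 at offsets 7–9.
U+12E36 → 4-byte form F0 92 B8 B6 at offsets 10–13.
U+FCE12 → 4-byte form F3 BC B8 92 at offsets 14–17.
Offset 17 falls in char 5's range; it's byte 4 of F3 BC B8 92 = 0x92.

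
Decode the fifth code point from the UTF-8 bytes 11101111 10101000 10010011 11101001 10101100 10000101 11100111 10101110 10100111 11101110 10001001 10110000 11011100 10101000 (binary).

U+0728

Offset 0: leading byte 0xEF = 11101111 → 3-byte char #1 = EF A8 93.
Offset 3: leading byte 0xE9 = 11101001 → 3-byte char #2 = E9 AC 85.
Offset 6: leading byte 0xE7 = 11100111 → 3-byte char #3 = E7 AE A7.
Offset 9: leading byte 0xEE = 11101110 → 3-byte char #4 = EE 89 B0.
Offset 12: leading byte 0xDC = 11011100 → 2-byte char #5 = DC A8.
Leading byte 0xDC = 11011100 matches 110xxxxx → 2-byte sequence.
Byte 1: 0xDC = 11011100, payload 11100 (5 bits).
Byte 2: 0xA8 = 10101000 (10xxxxxx ✓), payload 101000.
Concatenate: 11100101000 = 0x728 (11 bits → U+0728).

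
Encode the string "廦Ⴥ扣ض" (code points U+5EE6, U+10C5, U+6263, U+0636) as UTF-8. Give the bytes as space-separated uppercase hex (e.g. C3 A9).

E5 BB A6 E1 83 85 E6 89 A3 D8 B6

U+5EE6: 3-byte form → E5 BB A6.
U+10C5: 3-byte form → E1 83 85.
U+6263: 3-byte form → E6 89 A3.
U+0636: 2-byte form → D8 B6.
Concatenated (11 bytes): E5 BB A6 E1 83 85 E6 89 A3 D8 B6.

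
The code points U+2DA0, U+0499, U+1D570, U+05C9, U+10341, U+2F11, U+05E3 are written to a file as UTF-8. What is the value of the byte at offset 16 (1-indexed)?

0xE2

1-indexed offset 16 is 0-indexed offset 15.
U+2DA0 → 3-byte form E2 B6 A0 at offsets 0–2.
U+0499 → 2-byte form D2 99 at offsets 3–4.
U+1D570 → 4-byte form F0 9D 95 B0 at offsets 5–8.
U+05C9 → 2-byte form D7 89 at offsets 9–10.
U+10341 → 4-byte form F0 90 8D 81 at offsets 11–14.
U+2F11 → 3-byte form E2 BC 91 at offsets 15–17.
Offset 15 falls in char 6's range; it's byte 1 of E2 BC 91 = 0xE2.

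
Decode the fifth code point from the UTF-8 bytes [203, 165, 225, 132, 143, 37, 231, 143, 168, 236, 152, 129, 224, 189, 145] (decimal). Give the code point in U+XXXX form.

Offset 0: leading byte 0xCB = 11001011 → 2-byte char #1 = CB A5.
Offset 2: leading byte 0xE1 = 11100001 → 3-byte char #2 = E1 84 8F.
Offset 5: leading byte 0x25 = 00100101 → 1-byte char #3 = 25.
Offset 6: leading byte 0xE7 = 11100111 → 3-byte char #4 = E7 8F A8.
Offset 9: leading byte 0xEC = 11101100 → 3-byte char #5 = EC 98 81.
Leading byte 0xEC = 11101100 matches 1110xxxx → 3-byte sequence.
Byte 1: 0xEC = 11101100, payload 1100 (4 bits).
Byte 2: 0x98 = 10011000 (10xxxxxx ✓), payload 011000.
Byte 3: 0x81 = 10000001 (10xxxxxx ✓), payload 000001.
Concatenate: 1100011000000001 = 0xC601 (16 bits → U+C601).

U+C601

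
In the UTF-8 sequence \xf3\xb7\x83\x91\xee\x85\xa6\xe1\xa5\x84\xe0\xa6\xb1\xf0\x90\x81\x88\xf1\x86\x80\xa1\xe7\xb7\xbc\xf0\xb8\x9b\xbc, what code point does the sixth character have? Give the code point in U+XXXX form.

U+46021

Offset 0: leading byte 0xF3 = 11110011 → 4-byte char #1 = F3 B7 83 91.
Offset 4: leading byte 0xEE = 11101110 → 3-byte char #2 = EE 85 A6.
Offset 7: leading byte 0xE1 = 11100001 → 3-byte char #3 = E1 A5 84.
Offset 10: leading byte 0xE0 = 11100000 → 3-byte char #4 = E0 A6 B1.
Offset 13: leading byte 0xF0 = 11110000 → 4-byte char #5 = F0 90 81 88.
Offset 17: leading byte 0xF1 = 11110001 → 4-byte char #6 = F1 86 80 A1.
Leading byte 0xF1 = 11110001 matches 11110xxx → 4-byte sequence.
Byte 1: 0xF1 = 11110001, payload 001 (3 bits).
Byte 2: 0x86 = 10000110 (10xxxxxx ✓), payload 000110.
Byte 3: 0x80 = 10000000 (10xxxxxx ✓), payload 000000.
Byte 4: 0xA1 = 10100001 (10xxxxxx ✓), payload 100001.
Concatenate: 001000110000000100001 = 0x46021 (21 bits → U+46021).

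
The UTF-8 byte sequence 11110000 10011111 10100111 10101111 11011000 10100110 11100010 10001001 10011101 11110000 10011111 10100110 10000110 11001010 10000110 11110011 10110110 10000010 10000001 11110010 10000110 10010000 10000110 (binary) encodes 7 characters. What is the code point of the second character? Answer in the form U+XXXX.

U+0626

Offset 0: leading byte 0xF0 = 11110000 → 4-byte char #1 = F0 9F A7 AF.
Offset 4: leading byte 0xD8 = 11011000 → 2-byte char #2 = D8 A6.
Leading byte 0xD8 = 11011000 matches 110xxxxx → 2-byte sequence.
Byte 1: 0xD8 = 11011000, payload 11000 (5 bits).
Byte 2: 0xA6 = 10100110 (10xxxxxx ✓), payload 100110.
Concatenate: 11000100110 = 0x626 (11 bits → U+0626).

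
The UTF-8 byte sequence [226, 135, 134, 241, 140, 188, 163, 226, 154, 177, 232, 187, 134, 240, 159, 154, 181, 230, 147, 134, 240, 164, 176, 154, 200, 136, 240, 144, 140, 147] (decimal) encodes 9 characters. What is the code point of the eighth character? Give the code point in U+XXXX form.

Offset 0: leading byte 0xE2 = 11100010 → 3-byte char #1 = E2 87 86.
Offset 3: leading byte 0xF1 = 11110001 → 4-byte char #2 = F1 8C BC A3.
Offset 7: leading byte 0xE2 = 11100010 → 3-byte char #3 = E2 9A B1.
Offset 10: leading byte 0xE8 = 11101000 → 3-byte char #4 = E8 BB 86.
Offset 13: leading byte 0xF0 = 11110000 → 4-byte char #5 = F0 9F 9A B5.
Offset 17: leading byte 0xE6 = 11100110 → 3-byte char #6 = E6 93 86.
Offset 20: leading byte 0xF0 = 11110000 → 4-byte char #7 = F0 A4 B0 9A.
Offset 24: leading byte 0xC8 = 11001000 → 2-byte char #8 = C8 88.
Leading byte 0xC8 = 11001000 matches 110xxxxx → 2-byte sequence.
Byte 1: 0xC8 = 11001000, payload 01000 (5 bits).
Byte 2: 0x88 = 10001000 (10xxxxxx ✓), payload 001000.
Concatenate: 01000001000 = 0x208 (11 bits → U+0208).

U+0208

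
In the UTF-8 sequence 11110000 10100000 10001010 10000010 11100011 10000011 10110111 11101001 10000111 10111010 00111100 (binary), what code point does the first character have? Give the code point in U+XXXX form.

U+20282

Offset 0: leading byte 0xF0 = 11110000 → 4-byte char #1 = F0 A0 8A 82.
Leading byte 0xF0 = 11110000 matches 11110xxx → 4-byte sequence.
Byte 1: 0xF0 = 11110000, payload 000 (3 bits).
Byte 2: 0xA0 = 10100000 (10xxxxxx ✓), payload 100000.
Byte 3: 0x8A = 10001010 (10xxxxxx ✓), payload 001010.
Byte 4: 0x82 = 10000010 (10xxxxxx ✓), payload 000010.
Concatenate: 000100000001010000010 = 0x20282 (21 bits → U+20282).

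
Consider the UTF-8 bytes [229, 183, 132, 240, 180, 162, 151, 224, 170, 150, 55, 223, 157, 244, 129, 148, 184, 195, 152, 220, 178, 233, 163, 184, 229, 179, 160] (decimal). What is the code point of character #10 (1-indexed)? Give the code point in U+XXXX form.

Offset 0: leading byte 0xE5 = 11100101 → 3-byte char #1 = E5 B7 84.
Offset 3: leading byte 0xF0 = 11110000 → 4-byte char #2 = F0 B4 A2 97.
Offset 7: leading byte 0xE0 = 11100000 → 3-byte char #3 = E0 AA 96.
Offset 10: leading byte 0x37 = 00110111 → 1-byte char #4 = 37.
Offset 11: leading byte 0xDF = 11011111 → 2-byte char #5 = DF 9D.
Offset 13: leading byte 0xF4 = 11110100 → 4-byte char #6 = F4 81 94 B8.
Offset 17: leading byte 0xC3 = 11000011 → 2-byte char #7 = C3 98.
Offset 19: leading byte 0xDC = 11011100 → 2-byte char #8 = DC B2.
Offset 21: leading byte 0xE9 = 11101001 → 3-byte char #9 = E9 A3 B8.
Offset 24: leading byte 0xE5 = 11100101 → 3-byte char #10 = E5 B3 A0.
Leading byte 0xE5 = 11100101 matches 1110xxxx → 3-byte sequence.
Byte 1: 0xE5 = 11100101, payload 0101 (4 bits).
Byte 2: 0xB3 = 10110011 (10xxxxxx ✓), payload 110011.
Byte 3: 0xA0 = 10100000 (10xxxxxx ✓), payload 100000.
Concatenate: 0101110011100000 = 0x5CE0 (16 bits → U+5CE0).

U+5CE0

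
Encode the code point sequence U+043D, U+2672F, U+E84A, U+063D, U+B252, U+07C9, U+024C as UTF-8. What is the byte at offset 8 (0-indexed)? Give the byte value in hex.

U+043D → 2-byte form D0 BD at offsets 0–1.
U+2672F → 4-byte form F0 A6 9C AF at offsets 2–5.
U+E84A → 3-byte form EE A1 8A at offsets 6–8.
Offset 8 falls in char 3's range; it's byte 3 of EE A1 8A = 0x8A.

0x8A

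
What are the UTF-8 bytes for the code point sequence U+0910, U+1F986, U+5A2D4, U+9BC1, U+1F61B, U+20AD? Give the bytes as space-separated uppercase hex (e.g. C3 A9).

U+0910: 3-byte form → E0 A4 90.
U+1F986: 4-byte form → F0 9F A6 86.
U+5A2D4: 4-byte form → F1 9A 8B 94.
U+9BC1: 3-byte form → E9 AF 81.
U+1F61B: 4-byte form → F0 9F 98 9B.
U+20AD: 3-byte form → E2 82 AD.
Concatenated (21 bytes): E0 A4 90 F0 9F A6 86 F1 9A 8B 94 E9 AF 81 F0 9F 98 9B E2 82 AD.

E0 A4 90 F0 9F A6 86 F1 9A 8B 94 E9 AF 81 F0 9F 98 9B E2 82 AD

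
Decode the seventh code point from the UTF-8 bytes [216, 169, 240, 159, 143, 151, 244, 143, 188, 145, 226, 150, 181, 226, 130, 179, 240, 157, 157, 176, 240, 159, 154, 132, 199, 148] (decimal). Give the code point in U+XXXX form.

U+1F684

Offset 0: leading byte 0xD8 = 11011000 → 2-byte char #1 = D8 A9.
Offset 2: leading byte 0xF0 = 11110000 → 4-byte char #2 = F0 9F 8F 97.
Offset 6: leading byte 0xF4 = 11110100 → 4-byte char #3 = F4 8F BC 91.
Offset 10: leading byte 0xE2 = 11100010 → 3-byte char #4 = E2 96 B5.
Offset 13: leading byte 0xE2 = 11100010 → 3-byte char #5 = E2 82 B3.
Offset 16: leading byte 0xF0 = 11110000 → 4-byte char #6 = F0 9D 9D B0.
Offset 20: leading byte 0xF0 = 11110000 → 4-byte char #7 = F0 9F 9A 84.
Leading byte 0xF0 = 11110000 matches 11110xxx → 4-byte sequence.
Byte 1: 0xF0 = 11110000, payload 000 (3 bits).
Byte 2: 0x9F = 10011111 (10xxxxxx ✓), payload 011111.
Byte 3: 0x9A = 10011010 (10xxxxxx ✓), payload 011010.
Byte 4: 0x84 = 10000100 (10xxxxxx ✓), payload 000100.
Concatenate: 000011111011010000100 = 0x1F684 (21 bits → U+1F684).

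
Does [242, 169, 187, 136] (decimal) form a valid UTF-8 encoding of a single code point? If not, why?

valid

Leading byte 0xF2 = 11110010 → 4-byte form.
Continuation bytes 0xA9=10101001, 0xBB=10111011, 0x88=10001000 all match 10xxxxxx.
Decoded value 0xA9EC8 is ≥ 0x10000 (shortest form) and not a surrogate.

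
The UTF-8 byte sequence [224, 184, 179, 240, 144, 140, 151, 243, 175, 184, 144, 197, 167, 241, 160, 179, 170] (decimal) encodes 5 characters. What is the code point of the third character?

U+EFE10

Offset 0: leading byte 0xE0 = 11100000 → 3-byte char #1 = E0 B8 B3.
Offset 3: leading byte 0xF0 = 11110000 → 4-byte char #2 = F0 90 8C 97.
Offset 7: leading byte 0xF3 = 11110011 → 4-byte char #3 = F3 AF B8 90.
Leading byte 0xF3 = 11110011 matches 11110xxx → 4-byte sequence.
Byte 1: 0xF3 = 11110011, payload 011 (3 bits).
Byte 2: 0xAF = 10101111 (10xxxxxx ✓), payload 101111.
Byte 3: 0xB8 = 10111000 (10xxxxxx ✓), payload 111000.
Byte 4: 0x90 = 10010000 (10xxxxxx ✓), payload 010000.
Concatenate: 011101111111000010000 = 0xEFE10 (21 bits → U+EFE10).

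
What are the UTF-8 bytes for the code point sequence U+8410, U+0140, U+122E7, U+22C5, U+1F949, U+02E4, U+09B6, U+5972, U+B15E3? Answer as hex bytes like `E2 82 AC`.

U+8410: 3-byte form → E8 90 90.
U+0140: 2-byte form → C5 80.
U+122E7: 4-byte form → F0 92 8B A7.
U+22C5: 3-byte form → E2 8B 85.
U+1F949: 4-byte form → F0 9F A5 89.
U+02E4: 2-byte form → CB A4.
U+09B6: 3-byte form → E0 A6 B6.
U+5972: 3-byte form → E5 A5 B2.
U+B15E3: 4-byte form → F2 B1 97 A3.
Concatenated (28 bytes): E8 90 90 C5 80 F0 92 8B A7 E2 8B 85 F0 9F A5 89 CB A4 E0 A6 B6 E5 A5 B2 F2 B1 97 A3.

E8 90 90 C5 80 F0 92 8B A7 E2 8B 85 F0 9F A5 89 CB A4 E0 A6 B6 E5 A5 B2 F2 B1 97 A3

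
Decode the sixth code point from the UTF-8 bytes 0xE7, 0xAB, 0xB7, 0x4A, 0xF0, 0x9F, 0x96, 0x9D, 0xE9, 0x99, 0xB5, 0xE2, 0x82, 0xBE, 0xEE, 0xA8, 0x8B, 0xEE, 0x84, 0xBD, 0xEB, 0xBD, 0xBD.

Offset 0: leading byte 0xE7 = 11100111 → 3-byte char #1 = E7 AB B7.
Offset 3: leading byte 0x4A = 01001010 → 1-byte char #2 = 4A.
Offset 4: leading byte 0xF0 = 11110000 → 4-byte char #3 = F0 9F 96 9D.
Offset 8: leading byte 0xE9 = 11101001 → 3-byte char #4 = E9 99 B5.
Offset 11: leading byte 0xE2 = 11100010 → 3-byte char #5 = E2 82 BE.
Offset 14: leading byte 0xEE = 11101110 → 3-byte char #6 = EE A8 8B.
Leading byte 0xEE = 11101110 matches 1110xxxx → 3-byte sequence.
Byte 1: 0xEE = 11101110, payload 1110 (4 bits).
Byte 2: 0xA8 = 10101000 (10xxxxxx ✓), payload 101000.
Byte 3: 0x8B = 10001011 (10xxxxxx ✓), payload 001011.
Concatenate: 1110101000001011 = 0xEA0B (16 bits → U+EA0B).

U+EA0B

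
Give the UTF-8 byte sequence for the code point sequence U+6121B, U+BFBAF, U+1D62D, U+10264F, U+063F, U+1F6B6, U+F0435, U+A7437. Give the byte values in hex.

U+6121B: 4-byte form → F1 A1 88 9B.
U+BFBAF: 4-byte form → F2 BF AE AF.
U+1D62D: 4-byte form → F0 9D 98 AD.
U+10264F: 4-byte form → F4 82 99 8F.
U+063F: 2-byte form → D8 BF.
U+1F6B6: 4-byte form → F0 9F 9A B6.
U+F0435: 4-byte form → F3 B0 90 B5.
U+A7437: 4-byte form → F2 A7 90 B7.
Concatenated (30 bytes): F1 A1 88 9B F2 BF AE AF F0 9D 98 AD F4 82 99 8F D8 BF F0 9F 9A B6 F3 B0 90 B5 F2 A7 90 B7.

F1 A1 88 9B F2 BF AE AF F0 9D 98 AD F4 82 99 8F D8 BF F0 9F 9A B6 F3 B0 90 B5 F2 A7 90 B7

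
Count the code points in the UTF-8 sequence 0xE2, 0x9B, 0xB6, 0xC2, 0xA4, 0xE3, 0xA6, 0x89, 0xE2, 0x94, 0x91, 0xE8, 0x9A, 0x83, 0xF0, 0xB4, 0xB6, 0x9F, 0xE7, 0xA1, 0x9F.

Byte at offset 0: 0xE2 = 11100010 → 3-byte char (#1). Advance 3.
Byte at offset 3: 0xC2 = 11000010 → 2-byte char (#2). Advance 2.
Byte at offset 5: 0xE3 = 11100011 → 3-byte char (#3). Advance 3.
Byte at offset 8: 0xE2 = 11100010 → 3-byte char (#4). Advance 3.
Byte at offset 11: 0xE8 = 11101000 → 3-byte char (#5). Advance 3.
Byte at offset 14: 0xF0 = 11110000 → 4-byte char (#6). Advance 4.
Byte at offset 18: 0xE7 = 11100111 → 3-byte char (#7). Advance 3.
Reached end at offset 21 after 7 code points.

7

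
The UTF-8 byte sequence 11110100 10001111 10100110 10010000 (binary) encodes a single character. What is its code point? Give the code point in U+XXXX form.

Leading byte 0xF4 = 11110100 matches 11110xxx → 4-byte sequence.
Byte 1: 0xF4 = 11110100, payload 100 (3 bits).
Byte 2: 0x8F = 10001111 (10xxxxxx ✓), payload 001111.
Byte 3: 0xA6 = 10100110 (10xxxxxx ✓), payload 100110.
Byte 4: 0x90 = 10010000 (10xxxxxx ✓), payload 010000.
Concatenate: 100001111100110010000 = 0x10F990 (21 bits → U+10F990).

U+10F990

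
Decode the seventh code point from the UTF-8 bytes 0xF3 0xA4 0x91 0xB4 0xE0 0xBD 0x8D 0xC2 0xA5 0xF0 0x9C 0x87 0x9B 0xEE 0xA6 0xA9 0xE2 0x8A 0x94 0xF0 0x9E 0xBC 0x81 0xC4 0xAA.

Offset 0: leading byte 0xF3 = 11110011 → 4-byte char #1 = F3 A4 91 B4.
Offset 4: leading byte 0xE0 = 11100000 → 3-byte char #2 = E0 BD 8D.
Offset 7: leading byte 0xC2 = 11000010 → 2-byte char #3 = C2 A5.
Offset 9: leading byte 0xF0 = 11110000 → 4-byte char #4 = F0 9C 87 9B.
Offset 13: leading byte 0xEE = 11101110 → 3-byte char #5 = EE A6 A9.
Offset 16: leading byte 0xE2 = 11100010 → 3-byte char #6 = E2 8A 94.
Offset 19: leading byte 0xF0 = 11110000 → 4-byte char #7 = F0 9E BC 81.
Leading byte 0xF0 = 11110000 matches 11110xxx → 4-byte sequence.
Byte 1: 0xF0 = 11110000, payload 000 (3 bits).
Byte 2: 0x9E = 10011110 (10xxxxxx ✓), payload 011110.
Byte 3: 0xBC = 10111100 (10xxxxxx ✓), payload 111100.
Byte 4: 0x81 = 10000001 (10xxxxxx ✓), payload 000001.
Concatenate: 000011110111100000001 = 0x1EF01 (21 bits → U+1EF01).

U+1EF01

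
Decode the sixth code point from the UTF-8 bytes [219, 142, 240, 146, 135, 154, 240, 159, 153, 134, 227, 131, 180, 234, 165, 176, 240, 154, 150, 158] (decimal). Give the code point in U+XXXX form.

Offset 0: leading byte 0xDB = 11011011 → 2-byte char #1 = DB 8E.
Offset 2: leading byte 0xF0 = 11110000 → 4-byte char #2 = F0 92 87 9A.
Offset 6: leading byte 0xF0 = 11110000 → 4-byte char #3 = F0 9F 99 86.
Offset 10: leading byte 0xE3 = 11100011 → 3-byte char #4 = E3 83 B4.
Offset 13: leading byte 0xEA = 11101010 → 3-byte char #5 = EA A5 B0.
Offset 16: leading byte 0xF0 = 11110000 → 4-byte char #6 = F0 9A 96 9E.
Leading byte 0xF0 = 11110000 matches 11110xxx → 4-byte sequence.
Byte 1: 0xF0 = 11110000, payload 000 (3 bits).
Byte 2: 0x9A = 10011010 (10xxxxxx ✓), payload 011010.
Byte 3: 0x96 = 10010110 (10xxxxxx ✓), payload 010110.
Byte 4: 0x9E = 10011110 (10xxxxxx ✓), payload 011110.
Concatenate: 000011010010110011110 = 0x1A59E (21 bits → U+1A59E).

U+1A59E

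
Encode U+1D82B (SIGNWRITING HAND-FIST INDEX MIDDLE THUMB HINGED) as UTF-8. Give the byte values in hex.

U+1D82B = 0x1D82B = 120875 decimal. In range U+10000–U+10FFFF → 4-byte form: 11110xxx 10xxxxxx 10xxxxxx 10xxxxxx.
Binary (21 bits): 000011101100000101011.
Split 3+6+6+6: 000 | 011101 | 100000 | 101011.
Byte 1: 11110000 = 0xF0.
Byte 2: 10011101 = 0x9D.
Byte 3: 10100000 = 0xA0.
Byte 4: 10101011 = 0xAB.

F0 9D A0 AB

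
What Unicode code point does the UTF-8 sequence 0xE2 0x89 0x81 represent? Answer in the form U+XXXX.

Leading byte 0xE2 = 11100010 matches 1110xxxx → 3-byte sequence.
Byte 1: 0xE2 = 11100010, payload 0010 (4 bits).
Byte 2: 0x89 = 10001001 (10xxxxxx ✓), payload 001001.
Byte 3: 0x81 = 10000001 (10xxxxxx ✓), payload 000001.
Concatenate: 0010001001000001 = 0x2241 (16 bits → U+2241).

U+2241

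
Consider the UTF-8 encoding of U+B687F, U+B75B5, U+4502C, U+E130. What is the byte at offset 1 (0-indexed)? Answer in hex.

U+B687F → 4-byte form F2 B6 A1 BF at offsets 0–3.
Offset 1 falls in char 1's range; it's byte 2 of F2 B6 A1 BF = 0xB6.

0xB6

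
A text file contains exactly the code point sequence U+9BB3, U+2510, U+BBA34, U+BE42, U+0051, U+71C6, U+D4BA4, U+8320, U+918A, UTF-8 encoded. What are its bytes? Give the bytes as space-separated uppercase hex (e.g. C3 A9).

E9 AE B3 E2 94 90 F2 BB A8 B4 EB B9 82 51 E7 87 86 F3 94 AE A4 E8 8C A0 E9 86 8A

U+9BB3: 3-byte form → E9 AE B3.
U+2510: 3-byte form → E2 94 90.
U+BBA34: 4-byte form → F2 BB A8 B4.
U+BE42: 3-byte form → EB B9 82.
U+0051: 1-byte form → 51.
U+71C6: 3-byte form → E7 87 86.
U+D4BA4: 4-byte form → F3 94 AE A4.
U+8320: 3-byte form → E8 8C A0.
U+918A: 3-byte form → E9 86 8A.
Concatenated (27 bytes): E9 AE B3 E2 94 90 F2 BB A8 B4 EB B9 82 51 E7 87 86 F3 94 AE A4 E8 8C A0 E9 86 8A.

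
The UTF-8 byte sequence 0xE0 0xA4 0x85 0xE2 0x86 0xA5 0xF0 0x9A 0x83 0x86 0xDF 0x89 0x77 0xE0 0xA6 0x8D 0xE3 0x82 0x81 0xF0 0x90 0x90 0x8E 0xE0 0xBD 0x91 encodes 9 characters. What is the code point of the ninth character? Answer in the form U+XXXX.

Offset 0: leading byte 0xE0 = 11100000 → 3-byte char #1 = E0 A4 85.
Offset 3: leading byte 0xE2 = 11100010 → 3-byte char #2 = E2 86 A5.
Offset 6: leading byte 0xF0 = 11110000 → 4-byte char #3 = F0 9A 83 86.
Offset 10: leading byte 0xDF = 11011111 → 2-byte char #4 = DF 89.
Offset 12: leading byte 0x77 = 01110111 → 1-byte char #5 = 77.
Offset 13: leading byte 0xE0 = 11100000 → 3-byte char #6 = E0 A6 8D.
Offset 16: leading byte 0xE3 = 11100011 → 3-byte char #7 = E3 82 81.
Offset 19: leading byte 0xF0 = 11110000 → 4-byte char #8 = F0 90 90 8E.
Offset 23: leading byte 0xE0 = 11100000 → 3-byte char #9 = E0 BD 91.
Leading byte 0xE0 = 11100000 matches 1110xxxx → 3-byte sequence.
Byte 1: 0xE0 = 11100000, payload 0000 (4 bits).
Byte 2: 0xBD = 10111101 (10xxxxxx ✓), payload 111101.
Byte 3: 0x91 = 10010001 (10xxxxxx ✓), payload 010001.
Concatenate: 0000111101010001 = 0xF51 (16 bits → U+0F51).

U+0F51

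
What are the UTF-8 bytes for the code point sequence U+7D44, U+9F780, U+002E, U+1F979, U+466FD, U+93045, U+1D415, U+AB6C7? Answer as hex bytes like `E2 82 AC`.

U+7D44: 3-byte form → E7 B5 84.
U+9F780: 4-byte form → F2 9F 9E 80.
U+002E: 1-byte form → 2E.
U+1F979: 4-byte form → F0 9F A5 B9.
U+466FD: 4-byte form → F1 86 9B BD.
U+93045: 4-byte form → F2 93 81 85.
U+1D415: 4-byte form → F0 9D 90 95.
U+AB6C7: 4-byte form → F2 AB 9B 87.
Concatenated (28 bytes): E7 B5 84 F2 9F 9E 80 2E F0 9F A5 B9 F1 86 9B BD F2 93 81 85 F0 9D 90 95 F2 AB 9B 87.

E7 B5 84 F2 9F 9E 80 2E F0 9F A5 B9 F1 86 9B BD F2 93 81 85 F0 9D 90 95 F2 AB 9B 87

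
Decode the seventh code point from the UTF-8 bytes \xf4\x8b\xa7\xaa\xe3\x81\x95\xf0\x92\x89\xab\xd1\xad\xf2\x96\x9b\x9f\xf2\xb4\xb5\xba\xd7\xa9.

Offset 0: leading byte 0xF4 = 11110100 → 4-byte char #1 = F4 8B A7 AA.
Offset 4: leading byte 0xE3 = 11100011 → 3-byte char #2 = E3 81 95.
Offset 7: leading byte 0xF0 = 11110000 → 4-byte char #3 = F0 92 89 AB.
Offset 11: leading byte 0xD1 = 11010001 → 2-byte char #4 = D1 AD.
Offset 13: leading byte 0xF2 = 11110010 → 4-byte char #5 = F2 96 9B 9F.
Offset 17: leading byte 0xF2 = 11110010 → 4-byte char #6 = F2 B4 B5 BA.
Offset 21: leading byte 0xD7 = 11010111 → 2-byte char #7 = D7 A9.
Leading byte 0xD7 = 11010111 matches 110xxxxx → 2-byte sequence.
Byte 1: 0xD7 = 11010111, payload 10111 (5 bits).
Byte 2: 0xA9 = 10101001 (10xxxxxx ✓), payload 101001.
Concatenate: 10111101001 = 0x5E9 (11 bits → U+05E9).

U+05E9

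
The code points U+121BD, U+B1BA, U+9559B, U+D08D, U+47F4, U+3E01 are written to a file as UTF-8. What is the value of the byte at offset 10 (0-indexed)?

U+121BD → 4-byte form F0 92 86 BD at offsets 0–3.
U+B1BA → 3-byte form EB 86 BA at offsets 4–6.
U+9559B → 4-byte form F2 95 96 9B at offsets 7–10.
Offset 10 falls in char 3's range; it's byte 4 of F2 95 96 9B = 0x9B.

0x9B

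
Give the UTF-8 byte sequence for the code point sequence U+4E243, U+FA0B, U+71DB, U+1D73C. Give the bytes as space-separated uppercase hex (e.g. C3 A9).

U+4E243: 4-byte form → F1 8E 89 83.
U+FA0B: 3-byte form → EF A8 8B.
U+71DB: 3-byte form → E7 87 9B.
U+1D73C: 4-byte form → F0 9D 9C BC.
Concatenated (14 bytes): F1 8E 89 83 EF A8 8B E7 87 9B F0 9D 9C BC.

F1 8E 89 83 EF A8 8B E7 87 9B F0 9D 9C BC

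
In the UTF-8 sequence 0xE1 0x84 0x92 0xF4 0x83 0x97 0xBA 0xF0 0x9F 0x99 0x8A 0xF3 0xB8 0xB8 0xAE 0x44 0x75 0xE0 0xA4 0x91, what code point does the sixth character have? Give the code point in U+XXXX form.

Offset 0: leading byte 0xE1 = 11100001 → 3-byte char #1 = E1 84 92.
Offset 3: leading byte 0xF4 = 11110100 → 4-byte char #2 = F4 83 97 BA.
Offset 7: leading byte 0xF0 = 11110000 → 4-byte char #3 = F0 9F 99 8A.
Offset 11: leading byte 0xF3 = 11110011 → 4-byte char #4 = F3 B8 B8 AE.
Offset 15: leading byte 0x44 = 01000100 → 1-byte char #5 = 44.
Offset 16: leading byte 0x75 = 01110101 → 1-byte char #6 = 75.
Leading byte 0x75 = 01110101 matches 0xxxxxxx → 1-byte sequence.
Byte 1: 0x75 = 01110101, payload 1110101 (7 bits).
Concatenate: 1110101 = 0x75 (7 bits → U+0075).

U+0075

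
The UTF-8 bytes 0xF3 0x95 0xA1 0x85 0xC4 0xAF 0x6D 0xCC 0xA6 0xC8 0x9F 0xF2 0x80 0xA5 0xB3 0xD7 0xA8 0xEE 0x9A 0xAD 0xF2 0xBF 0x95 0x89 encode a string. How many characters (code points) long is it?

Byte at offset 0: 0xF3 = 11110011 → 4-byte char (#1). Advance 4.
Byte at offset 4: 0xC4 = 11000100 → 2-byte char (#2). Advance 2.
Byte at offset 6: 0x6D = 01101101 → 1-byte char (#3). Advance 1.
Byte at offset 7: 0xCC = 11001100 → 2-byte char (#4). Advance 2.
Byte at offset 9: 0xC8 = 11001000 → 2-byte char (#5). Advance 2.
Byte at offset 11: 0xF2 = 11110010 → 4-byte char (#6). Advance 4.
Byte at offset 15: 0xD7 = 11010111 → 2-byte char (#7). Advance 2.
Byte at offset 17: 0xEE = 11101110 → 3-byte char (#8). Advance 3.
Byte at offset 20: 0xF2 = 11110010 → 4-byte char (#9). Advance 4.
Reached end at offset 24 after 9 code points.

9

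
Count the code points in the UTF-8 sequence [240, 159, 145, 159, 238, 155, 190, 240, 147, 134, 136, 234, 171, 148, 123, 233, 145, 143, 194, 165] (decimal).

Byte at offset 0: 0xF0 = 11110000 → 4-byte char (#1). Advance 4.
Byte at offset 4: 0xEE = 11101110 → 3-byte char (#2). Advance 3.
Byte at offset 7: 0xF0 = 11110000 → 4-byte char (#3). Advance 4.
Byte at offset 11: 0xEA = 11101010 → 3-byte char (#4). Advance 3.
Byte at offset 14: 0x7B = 01111011 → 1-byte char (#5). Advance 1.
Byte at offset 15: 0xE9 = 11101001 → 3-byte char (#6). Advance 3.
Byte at offset 18: 0xC2 = 11000010 → 2-byte char (#7). Advance 2.
Reached end at offset 20 after 7 code points.

7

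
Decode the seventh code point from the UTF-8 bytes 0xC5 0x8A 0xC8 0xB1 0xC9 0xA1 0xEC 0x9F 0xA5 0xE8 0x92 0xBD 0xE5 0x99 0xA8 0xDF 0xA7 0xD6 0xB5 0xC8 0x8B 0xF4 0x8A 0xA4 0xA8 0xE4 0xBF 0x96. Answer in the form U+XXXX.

Offset 0: leading byte 0xC5 = 11000101 → 2-byte char #1 = C5 8A.
Offset 2: leading byte 0xC8 = 11001000 → 2-byte char #2 = C8 B1.
Offset 4: leading byte 0xC9 = 11001001 → 2-byte char #3 = C9 A1.
Offset 6: leading byte 0xEC = 11101100 → 3-byte char #4 = EC 9F A5.
Offset 9: leading byte 0xE8 = 11101000 → 3-byte char #5 = E8 92 BD.
Offset 12: leading byte 0xE5 = 11100101 → 3-byte char #6 = E5 99 A8.
Offset 15: leading byte 0xDF = 11011111 → 2-byte char #7 = DF A7.
Leading byte 0xDF = 11011111 matches 110xxxxx → 2-byte sequence.
Byte 1: 0xDF = 11011111, payload 11111 (5 bits).
Byte 2: 0xA7 = 10100111 (10xxxxxx ✓), payload 100111.
Concatenate: 11111100111 = 0x7E7 (11 bits → U+07E7).

U+07E7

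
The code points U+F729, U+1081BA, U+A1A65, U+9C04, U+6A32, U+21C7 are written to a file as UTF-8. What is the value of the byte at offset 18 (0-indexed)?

U+F729 → 3-byte form EF 9C A9 at offsets 0–2.
U+1081BA → 4-byte form F4 88 86 BA at offsets 3–6.
U+A1A65 → 4-byte form F2 A1 A9 A5 at offsets 7–10.
U+9C04 → 3-byte form E9 B0 84 at offsets 11–13.
U+6A32 → 3-byte form E6 A8 B2 at offsets 14–16.
U+21C7 → 3-byte form E2 87 87 at offsets 17–19.
Offset 18 falls in char 6's range; it's byte 2 of E2 87 87 = 0x87.

0x87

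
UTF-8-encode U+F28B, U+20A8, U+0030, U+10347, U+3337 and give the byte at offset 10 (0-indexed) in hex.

U+F28B → 3-byte form EF 8A 8B at offsets 0–2.
U+20A8 → 3-byte form E2 82 A8 at offsets 3–5.
U+0030 → 1-byte form 30 at offsets 6–6.
U+10347 → 4-byte form F0 90 8D 87 at offsets 7–10.
Offset 10 falls in char 4's range; it's byte 4 of F0 90 8D 87 = 0x87.

0x87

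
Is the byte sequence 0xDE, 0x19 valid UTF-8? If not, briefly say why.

invalid (non-continuation byte where continuation expected)

Leading byte 0xDE = 11011110 → 2-byte form.
Byte 2 is 0x19 = 00011001, which is not 10xxxxxx — expected a continuation byte.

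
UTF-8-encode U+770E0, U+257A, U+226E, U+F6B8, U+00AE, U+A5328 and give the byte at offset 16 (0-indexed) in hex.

U+770E0 → 4-byte form F1 B7 83 A0 at offsets 0–3.
U+257A → 3-byte form E2 95 BA at offsets 4–6.
U+226E → 3-byte form E2 89 AE at offsets 7–9.
U+F6B8 → 3-byte form EF 9A B8 at offsets 10–12.
U+00AE → 2-byte form C2 AE at offsets 13–14.
U+A5328 → 4-byte form F2 A5 8C A8 at offsets 15–18.
Offset 16 falls in char 6's range; it's byte 2 of F2 A5 8C A8 = 0xA5.

0xA5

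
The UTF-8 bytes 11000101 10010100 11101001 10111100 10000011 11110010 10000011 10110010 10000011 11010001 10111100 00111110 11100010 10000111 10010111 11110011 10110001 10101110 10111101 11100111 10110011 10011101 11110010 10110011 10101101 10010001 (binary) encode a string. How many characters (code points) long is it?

9

Byte at offset 0: 0xC5 = 11000101 → 2-byte char (#1). Advance 2.
Byte at offset 2: 0xE9 = 11101001 → 3-byte char (#2). Advance 3.
Byte at offset 5: 0xF2 = 11110010 → 4-byte char (#3). Advance 4.
Byte at offset 9: 0xD1 = 11010001 → 2-byte char (#4). Advance 2.
Byte at offset 11: 0x3E = 00111110 → 1-byte char (#5). Advance 1.
Byte at offset 12: 0xE2 = 11100010 → 3-byte char (#6). Advance 3.
Byte at offset 15: 0xF3 = 11110011 → 4-byte char (#7). Advance 4.
Byte at offset 19: 0xE7 = 11100111 → 3-byte char (#8). Advance 3.
Byte at offset 22: 0xF2 = 11110010 → 4-byte char (#9). Advance 4.
Reached end at offset 26 after 9 code points.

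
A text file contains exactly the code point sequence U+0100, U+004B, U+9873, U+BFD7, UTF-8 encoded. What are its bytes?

C4 80 4B E9 A1 B3 EB BF 97

U+0100: 2-byte form → C4 80.
U+004B: 1-byte form → 4B.
U+9873: 3-byte form → E9 A1 B3.
U+BFD7: 3-byte form → EB BF 97.
Concatenated (9 bytes): C4 80 4B E9 A1 B3 EB BF 97.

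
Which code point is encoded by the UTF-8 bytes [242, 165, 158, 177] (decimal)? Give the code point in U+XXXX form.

U+A57B1

Leading byte 0xF2 = 11110010 matches 11110xxx → 4-byte sequence.
Byte 1: 0xF2 = 11110010, payload 010 (3 bits).
Byte 2: 0xA5 = 10100101 (10xxxxxx ✓), payload 100101.
Byte 3: 0x9E = 10011110 (10xxxxxx ✓), payload 011110.
Byte 4: 0xB1 = 10110001 (10xxxxxx ✓), payload 110001.
Concatenate: 010100101011110110001 = 0xA57B1 (21 bits → U+A57B1).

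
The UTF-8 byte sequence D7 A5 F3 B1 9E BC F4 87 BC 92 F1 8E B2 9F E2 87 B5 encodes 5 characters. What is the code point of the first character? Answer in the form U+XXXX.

Offset 0: leading byte 0xD7 = 11010111 → 2-byte char #1 = D7 A5.
Leading byte 0xD7 = 11010111 matches 110xxxxx → 2-byte sequence.
Byte 1: 0xD7 = 11010111, payload 10111 (5 bits).
Byte 2: 0xA5 = 10100101 (10xxxxxx ✓), payload 100101.
Concatenate: 10111100101 = 0x5E5 (11 bits → U+05E5).

U+05E5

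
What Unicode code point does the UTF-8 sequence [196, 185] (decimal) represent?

U+0139

Leading byte 0xC4 = 11000100 matches 110xxxxx → 2-byte sequence.
Byte 1: 0xC4 = 11000100, payload 00100 (5 bits).
Byte 2: 0xB9 = 10111001 (10xxxxxx ✓), payload 111001.
Concatenate: 00100111001 = 0x139 (11 bits → U+0139).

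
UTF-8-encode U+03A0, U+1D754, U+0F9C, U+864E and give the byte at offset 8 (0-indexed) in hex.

0x9C

U+03A0 → 2-byte form CE A0 at offsets 0–1.
U+1D754 → 4-byte form F0 9D 9D 94 at offsets 2–5.
U+0F9C → 3-byte form E0 BE 9C at offsets 6–8.
Offset 8 falls in char 3's range; it's byte 3 of E0 BE 9C = 0x9C.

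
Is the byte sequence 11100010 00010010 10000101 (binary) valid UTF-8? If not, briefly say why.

Leading byte 0xE2 = 11100010 → 3-byte form.
Byte 2 is 0x12 = 00010010, which is not 10xxxxxx — expected a continuation byte.

invalid (non-continuation byte where continuation expected)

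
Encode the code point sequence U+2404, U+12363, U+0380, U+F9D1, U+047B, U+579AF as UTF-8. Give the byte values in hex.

E2 90 84 F0 92 8D A3 CE 80 EF A7 91 D1 BB F1 97 A6 AF

U+2404: 3-byte form → E2 90 84.
U+12363: 4-byte form → F0 92 8D A3.
U+0380: 2-byte form → CE 80.
U+F9D1: 3-byte form → EF A7 91.
U+047B: 2-byte form → D1 BB.
U+579AF: 4-byte form → F1 97 A6 AF.
Concatenated (18 bytes): E2 90 84 F0 92 8D A3 CE 80 EF A7 91 D1 BB F1 97 A6 AF.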